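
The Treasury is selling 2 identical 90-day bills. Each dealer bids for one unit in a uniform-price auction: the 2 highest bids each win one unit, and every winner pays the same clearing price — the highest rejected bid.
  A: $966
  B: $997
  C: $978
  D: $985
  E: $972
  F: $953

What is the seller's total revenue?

Ordering the bids: 997 (B), 985 (D), 978 (C), 972 (E), …
The 2 highest are B, D.
First losing bid is C's $978, which sets the uniform price.
Total revenue = 2 × $978 = $1,956.

Total revenue: $1,956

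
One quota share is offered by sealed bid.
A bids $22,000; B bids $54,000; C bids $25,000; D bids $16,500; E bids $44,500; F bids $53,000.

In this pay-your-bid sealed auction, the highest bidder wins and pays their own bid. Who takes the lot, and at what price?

Bids in order: 54,000 (B) > 53,000 (F) > 44,500 (E) > 25,000 (C) > 22,000 (A) > 16,500 (D)
B has the highest bid and pays exactly that: $54,000.

B pays $54,000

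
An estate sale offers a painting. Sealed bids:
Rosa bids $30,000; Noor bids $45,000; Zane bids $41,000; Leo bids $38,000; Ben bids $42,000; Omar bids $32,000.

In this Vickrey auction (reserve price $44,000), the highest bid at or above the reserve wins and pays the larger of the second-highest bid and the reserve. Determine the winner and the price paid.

Noor pays $44,000

Bids in order: 45,000 (Noor) > 42,000 (Ben) > 41,000 (Zane) > 38,000 (Leo) > 32,000 (Omar) > 30,000 (Rosa)
Noor has the top bid at or above the reserve ($45,000).
Second-highest bid $42,000 is below the reserve $44,000, so the reserve binds → payment $44,000.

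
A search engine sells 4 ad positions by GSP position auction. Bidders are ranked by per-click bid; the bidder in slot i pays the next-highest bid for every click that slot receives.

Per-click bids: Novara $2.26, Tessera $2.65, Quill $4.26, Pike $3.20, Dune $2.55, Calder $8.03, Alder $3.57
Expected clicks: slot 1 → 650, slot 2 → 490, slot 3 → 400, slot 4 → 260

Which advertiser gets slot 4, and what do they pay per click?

Pike; $2.65 per click

Sorting advertisers: $8.03 (Calder) > $4.26 (Quill) > $3.57 (Alder) > $3.20 (Pike) > $2.65 (Tessera) > …
Slot 4 goes to the fourth-ranked bidder, Pike, who pays the next bid down: $2.65/click.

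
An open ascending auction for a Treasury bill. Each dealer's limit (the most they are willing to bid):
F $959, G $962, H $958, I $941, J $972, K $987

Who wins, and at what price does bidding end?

Limits in order: 987 (K) > 972 (J) > 962 (G) > 959 (F) > 958 (H) > 941 (I)
J is the last rival to drop out, at $972; K remains and wins at that price.

K wins at $972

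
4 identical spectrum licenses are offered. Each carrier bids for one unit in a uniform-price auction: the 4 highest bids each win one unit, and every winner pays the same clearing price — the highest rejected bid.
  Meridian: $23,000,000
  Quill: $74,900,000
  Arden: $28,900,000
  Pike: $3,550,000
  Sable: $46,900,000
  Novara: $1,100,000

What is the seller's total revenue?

Bids ranked high→low: 74,900,000 (Quill), 46,900,000 (Sable), 28,900,000 (Arden), 23,000,000 (Meridian), 3,550,000 (Pike), 1,100,000 (Novara)
The 4 highest are Quill, Sable, Arden, Meridian.
Clearing price = highest rejected bid = $3,550,000.
Total revenue = 4 × $3,550,000 = $14,200,000.

Total revenue: $14,200,000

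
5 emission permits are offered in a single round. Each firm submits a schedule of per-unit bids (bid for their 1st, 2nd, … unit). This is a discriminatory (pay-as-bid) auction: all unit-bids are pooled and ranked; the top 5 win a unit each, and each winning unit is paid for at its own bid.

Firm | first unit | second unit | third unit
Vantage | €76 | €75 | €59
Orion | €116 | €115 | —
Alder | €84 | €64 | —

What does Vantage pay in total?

Vantage pays €151

Pooled unit-bids ranked (top 5): 116 (Orion-1), 115 (Orion-2), 84 (Alder-1), 76 (Vantage-1), 75 (Vantage-2)
Next rejected bid: €64 (not a price — pay-as-bid).
Vantage's winning unit-bids: 76 + 75 = €151.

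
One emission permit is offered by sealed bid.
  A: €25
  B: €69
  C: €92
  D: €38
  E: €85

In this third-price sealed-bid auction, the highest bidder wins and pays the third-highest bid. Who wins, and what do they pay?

Sorting bids: 92 (C) > 85 (E) > 69 (B) > 38 (D) > 25 (A)
C wins; payment is bid #3 in the ranking = €69.

C pays €69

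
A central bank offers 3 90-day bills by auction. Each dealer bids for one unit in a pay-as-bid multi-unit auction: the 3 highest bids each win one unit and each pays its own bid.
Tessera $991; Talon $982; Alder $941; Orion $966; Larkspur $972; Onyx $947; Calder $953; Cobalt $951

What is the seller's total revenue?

Total revenue: $2,945

Bids ranked high→low: 991 (Tessera), 982 (Talon), 972 (Larkspur), 966 (Orion), 953 (Calder), …
Winners (3 units): Tessera, Talon, Larkspur.
Total revenue = 991 + 982 + 972 = $2,945.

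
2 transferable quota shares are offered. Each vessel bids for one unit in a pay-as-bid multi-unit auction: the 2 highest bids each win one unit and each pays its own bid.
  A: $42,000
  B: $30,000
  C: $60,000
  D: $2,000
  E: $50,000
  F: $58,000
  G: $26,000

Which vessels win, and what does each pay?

Bids ranked high→low: 60,000 (C), 58,000 (F), 50,000 (E), 42,000 (A), …
Winners (2 units): C, F.
Each winner pays its own bid: C $60,000, F $58,000.

C $60,000, F $58,000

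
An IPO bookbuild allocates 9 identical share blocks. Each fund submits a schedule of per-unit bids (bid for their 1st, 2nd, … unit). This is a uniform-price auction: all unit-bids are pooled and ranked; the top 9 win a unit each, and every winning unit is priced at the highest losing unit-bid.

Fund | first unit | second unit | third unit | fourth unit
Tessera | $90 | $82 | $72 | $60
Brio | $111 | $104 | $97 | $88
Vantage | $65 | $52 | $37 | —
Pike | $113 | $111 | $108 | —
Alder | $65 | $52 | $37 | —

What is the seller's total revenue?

Total revenue: $648

All unit-bids, highest first — top 9: 113 (Pike-1), 111 (Brio-1), 111 (Pike-2), 108 (Pike-3), 104 (Brio-2), 97 (Brio-3), 90 (Tessera-1), 88 (Brio-4), 82 (Tessera-2)
Highest rejected unit-bid = $72.
Allocation: Brio 4, Pike 3, Tessera 2. Every unit priced at $72.
Revenue = 9 × 72 = $648.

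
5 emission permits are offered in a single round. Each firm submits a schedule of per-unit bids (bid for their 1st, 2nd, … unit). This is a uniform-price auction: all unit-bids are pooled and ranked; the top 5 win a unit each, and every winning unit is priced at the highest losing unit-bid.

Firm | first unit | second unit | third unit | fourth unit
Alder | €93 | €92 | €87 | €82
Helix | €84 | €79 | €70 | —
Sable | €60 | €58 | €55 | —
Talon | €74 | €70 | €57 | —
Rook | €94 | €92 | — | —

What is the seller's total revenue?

All unit-bids, highest first — top 5: 94 (Rook-1), 93 (Alder-1), 92 (Alder-2), 92 (Rook-2), 87 (Alder-3)
The (k+1)-th unit-bid is €84.
Allocation: Alder 3, Rook 2. Every unit priced at €84.
Revenue = 5 × 84 = €420.

Total revenue: €420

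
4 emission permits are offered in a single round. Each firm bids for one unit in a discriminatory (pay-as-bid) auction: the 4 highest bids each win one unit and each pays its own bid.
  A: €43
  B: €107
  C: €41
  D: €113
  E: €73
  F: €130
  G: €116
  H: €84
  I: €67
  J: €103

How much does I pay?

Sorting: 130 (F), 116 (G), 113 (D), 107 (B), 103 (J), 84 (H), …
Winners (4 units): F, G, D, B.
I does not win → €0.

I pays €0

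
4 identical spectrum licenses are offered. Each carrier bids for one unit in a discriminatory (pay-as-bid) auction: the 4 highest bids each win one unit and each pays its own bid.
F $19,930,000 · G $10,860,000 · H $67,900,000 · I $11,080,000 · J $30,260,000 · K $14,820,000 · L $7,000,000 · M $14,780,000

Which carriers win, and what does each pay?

H $67,900,000, J $30,260,000, F $19,930,000, K $14,820,000

Ordering the bids: 67,900,000 (H), 30,260,000 (J), 19,930,000 (F), 14,820,000 (K), 14,780,000 (M), 11,080,000 (I), …
Top 4: H, J, F, K.
Each winner pays its own bid: H $67,900,000, J $30,260,000, F $19,930,000, K $14,820,000.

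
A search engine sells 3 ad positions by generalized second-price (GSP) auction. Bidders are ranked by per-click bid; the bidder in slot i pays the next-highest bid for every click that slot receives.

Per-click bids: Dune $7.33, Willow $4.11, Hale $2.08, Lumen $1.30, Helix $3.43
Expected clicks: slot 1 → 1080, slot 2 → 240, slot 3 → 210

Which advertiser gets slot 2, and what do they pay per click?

Willow; $3.43 per click

Per-click bids in order: $7.33 (Dune) > $4.11 (Willow) > $3.43 (Helix) > $2.08 (Hale) > …
Slot 2 goes to the second-ranked bidder, Willow, who pays the next bid down: $3.43/click.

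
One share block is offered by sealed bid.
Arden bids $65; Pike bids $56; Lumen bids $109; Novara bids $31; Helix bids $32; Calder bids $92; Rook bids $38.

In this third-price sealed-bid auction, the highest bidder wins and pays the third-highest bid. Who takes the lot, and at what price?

Bids in order: 109 (Lumen) > 92 (Calder) > 65 (Arden) > 56 (Pike) > 38 (Rook) > 32 (Helix) > …
Lumen wins; payment is bid #3 in the ranking = $65.

Lumen pays $65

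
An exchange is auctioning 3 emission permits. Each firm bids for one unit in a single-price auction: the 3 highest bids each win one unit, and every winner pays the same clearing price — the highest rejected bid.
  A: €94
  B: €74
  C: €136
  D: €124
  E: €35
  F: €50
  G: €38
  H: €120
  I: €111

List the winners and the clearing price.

Bids ranked high→low: 136 (C), 124 (D), 120 (H), 111 (I), 94 (A), …
The 3 highest are C, D, H.
Clearing price = highest rejected bid = €111.

C, D, H; each pays €111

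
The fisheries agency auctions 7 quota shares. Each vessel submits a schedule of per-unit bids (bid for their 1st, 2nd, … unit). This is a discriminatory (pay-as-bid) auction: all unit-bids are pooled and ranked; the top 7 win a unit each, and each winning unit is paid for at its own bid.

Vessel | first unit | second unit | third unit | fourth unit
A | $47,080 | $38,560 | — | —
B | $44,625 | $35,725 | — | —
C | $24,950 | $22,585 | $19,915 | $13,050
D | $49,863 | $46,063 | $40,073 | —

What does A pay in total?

Merging the schedules and taking the best 7: 49,863 (D-1), 47,080 (A-1), 46,063 (D-2), 44,625 (B-1), 40,073 (D-3), 38,560 (A-2), 35,725 (B-2)
Next rejected bid: $24,950 (not a price — pay-as-bid).
A's winning unit-bids: 47,080 + 38,560 = $85,640.

A pays $85,640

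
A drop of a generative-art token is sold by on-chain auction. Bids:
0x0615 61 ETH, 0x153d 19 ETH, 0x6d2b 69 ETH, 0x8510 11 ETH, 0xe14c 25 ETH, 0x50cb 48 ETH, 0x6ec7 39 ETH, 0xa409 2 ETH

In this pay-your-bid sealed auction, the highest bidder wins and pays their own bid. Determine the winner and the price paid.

Pay-your-bid sealed auction: the highest bidder wins and pays their own bid.
Bids in order: 69 (0x6d2b) > 61 (0x0615) > 48 (0x50cb) > 39 (0x6ec7) > 25 (0xe14c) > 19 (0x153d) > …
0x6d2b has the highest bid and pays exactly that: 69 ETH.

0x6d2b pays 69 ETH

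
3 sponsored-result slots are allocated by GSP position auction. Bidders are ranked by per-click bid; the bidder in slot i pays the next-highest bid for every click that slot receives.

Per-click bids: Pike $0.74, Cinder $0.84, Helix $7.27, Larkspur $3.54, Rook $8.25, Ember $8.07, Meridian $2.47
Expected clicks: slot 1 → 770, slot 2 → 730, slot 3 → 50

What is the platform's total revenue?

Total revenue: $11698.00

Sorting advertisers: $8.25 (Rook) > $8.07 (Ember) > $7.27 (Helix) > $3.54 (Larkspur) > …
Slot 1: Rook pays $8.07 × 770 = $6213.90
Slot 2: Ember pays $7.27 × 730 = $5307.10
Slot 3: Helix pays $3.54 × 50 = $177.00
Total = $11698.00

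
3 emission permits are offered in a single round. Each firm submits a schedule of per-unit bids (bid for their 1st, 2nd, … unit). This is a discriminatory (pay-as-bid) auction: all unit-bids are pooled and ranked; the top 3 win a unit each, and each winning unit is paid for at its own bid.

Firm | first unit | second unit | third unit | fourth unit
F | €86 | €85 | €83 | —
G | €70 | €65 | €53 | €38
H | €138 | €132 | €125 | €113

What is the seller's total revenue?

All unit-bids, highest first — top 3: 138 (H-1), 132 (H-2), 125 (H-3)
Next rejected bid: €113 (not a price — pay-as-bid).
Each winning unit pays its own bid.
Revenue = 138 + 132 + 125 = €395.

Total revenue: €395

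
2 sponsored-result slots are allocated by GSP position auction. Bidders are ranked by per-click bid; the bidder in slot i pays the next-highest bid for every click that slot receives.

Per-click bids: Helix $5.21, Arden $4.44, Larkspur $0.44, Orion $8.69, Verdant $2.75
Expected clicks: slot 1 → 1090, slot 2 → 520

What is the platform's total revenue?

Total revenue: $7987.70

Sorting advertisers: $8.69 (Orion) > $5.21 (Helix) > $4.44 (Arden) > …
Slot 1: Orion pays $5.21 × 1090 = $5678.90
Slot 2: Helix pays $4.44 × 520 = $2308.80
Total = $7987.70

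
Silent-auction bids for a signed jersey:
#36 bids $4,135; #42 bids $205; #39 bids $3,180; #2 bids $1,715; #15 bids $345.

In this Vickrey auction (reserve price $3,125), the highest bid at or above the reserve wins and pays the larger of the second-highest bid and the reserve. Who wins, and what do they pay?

#36 pays $3,180

Vickrey auction (reserve price $3,125): the highest bid at or above the reserve wins and pays the larger of the second-highest bid and the reserve.
Bids in order: 4,135 (#36) > 3,180 (#39) > 1,715 (#2) > 345 (#15) > 205 (#42)
Highest eligible bid: #36 at $4,135.
Second-highest bid $3,180 exceeds the reserve $3,125 → payment $3,180.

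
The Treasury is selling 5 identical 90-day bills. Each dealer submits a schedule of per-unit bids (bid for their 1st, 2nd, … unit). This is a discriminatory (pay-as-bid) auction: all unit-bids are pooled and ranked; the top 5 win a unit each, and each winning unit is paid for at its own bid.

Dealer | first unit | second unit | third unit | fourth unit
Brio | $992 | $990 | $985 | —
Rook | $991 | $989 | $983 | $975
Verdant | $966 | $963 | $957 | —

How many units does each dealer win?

All unit-bids, highest first — top 5: 992 (Brio-1), 991 (Rook-1), 990 (Brio-2), 989 (Rook-2), 985 (Brio-3)
Next rejected bid: $983 (not a price — pay-as-bid).
Allocation: Brio 3, Rook 2.

Brio 3, Rook 2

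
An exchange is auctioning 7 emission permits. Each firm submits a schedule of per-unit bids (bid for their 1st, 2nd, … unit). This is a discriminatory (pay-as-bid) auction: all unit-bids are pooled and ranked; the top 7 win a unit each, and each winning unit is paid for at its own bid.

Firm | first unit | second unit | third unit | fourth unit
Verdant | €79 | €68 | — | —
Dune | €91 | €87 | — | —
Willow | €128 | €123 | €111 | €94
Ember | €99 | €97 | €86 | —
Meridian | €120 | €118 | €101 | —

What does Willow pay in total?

Willow pays €362

All unit-bids, highest first — top 7: 128 (Willow-1), 123 (Willow-2), 120 (Meridian-1), 118 (Meridian-2), 111 (Willow-3), 101 (Meridian-3), 99 (Ember-1)
Next rejected bid: €97 (not a price — pay-as-bid).
Willow's winning unit-bids: 128 + 123 + 111 = €362.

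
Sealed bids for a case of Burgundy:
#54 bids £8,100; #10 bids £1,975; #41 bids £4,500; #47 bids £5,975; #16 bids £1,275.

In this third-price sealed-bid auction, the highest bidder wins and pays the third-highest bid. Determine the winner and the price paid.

Bids ranked: 8,100 (#54) > 5,975 (#47) > 4,500 (#41) > 1,975 (#10) > 1,275 (#16)
#54 wins; payment is bid #3 in the ranking = £4,500.

#54 pays £4,500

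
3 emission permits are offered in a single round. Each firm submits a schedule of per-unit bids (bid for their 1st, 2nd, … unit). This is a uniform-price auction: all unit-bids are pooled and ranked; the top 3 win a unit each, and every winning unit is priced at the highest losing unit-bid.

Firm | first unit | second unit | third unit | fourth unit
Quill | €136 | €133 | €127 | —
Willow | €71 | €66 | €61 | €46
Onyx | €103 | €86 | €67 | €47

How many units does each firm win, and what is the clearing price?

All unit-bids, highest first — top 3: 136 (Quill-1), 133 (Quill-2), 127 (Quill-3)
The (k+1)-th unit-bid is €103.
Allocation: Quill 3.

Quill 3; clearing price €103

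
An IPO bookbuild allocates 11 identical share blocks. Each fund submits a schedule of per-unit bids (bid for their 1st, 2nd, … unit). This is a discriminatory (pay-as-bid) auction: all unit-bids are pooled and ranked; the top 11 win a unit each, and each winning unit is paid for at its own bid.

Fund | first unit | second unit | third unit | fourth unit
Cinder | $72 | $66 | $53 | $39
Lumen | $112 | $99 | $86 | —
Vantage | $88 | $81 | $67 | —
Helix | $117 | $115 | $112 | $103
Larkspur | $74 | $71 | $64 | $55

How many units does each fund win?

Cinder 1, Helix 4, Larkspur 1, Lumen 3, Vantage 2

Merging the schedules and taking the best 11: 117 (Helix-1), 115 (Helix-2), 112 (Lumen-1), 112 (Helix-3), 103 (Helix-4), 99 (Lumen-2), 88 (Vantage-1), 86 (Lumen-3), 81 (Vantage-2), 74 (Larkspur-1), 72 (Cinder-1)
Next rejected bid: $71 (not a price — pay-as-bid).
Allocation: Cinder 1, Helix 4, Larkspur 1, Lumen 3, Vantage 2.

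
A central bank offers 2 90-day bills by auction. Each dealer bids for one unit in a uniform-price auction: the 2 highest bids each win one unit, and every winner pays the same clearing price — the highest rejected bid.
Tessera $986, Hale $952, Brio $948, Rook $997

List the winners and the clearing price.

Sorting: 997 (Rook), 986 (Tessera), 952 (Hale), 948 (Brio)
The 2 highest are Rook, Tessera.
Highest unsuccessful bid: $952 → clearing price.

Rook, Tessera; each pays $952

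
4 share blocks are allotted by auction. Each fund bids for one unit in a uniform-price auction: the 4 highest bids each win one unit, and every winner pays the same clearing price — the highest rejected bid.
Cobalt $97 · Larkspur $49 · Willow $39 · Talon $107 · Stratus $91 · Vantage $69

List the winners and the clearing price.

Talon, Cobalt, Stratus, Vantage; each pays $49

Sorting: 107 (Talon), 97 (Cobalt), 91 (Stratus), 69 (Vantage), 49 (Larkspur), 39 (Willow)
Winners (4 units): Talon, Cobalt, Stratus, Vantage.
Clearing price = highest rejected bid = $49.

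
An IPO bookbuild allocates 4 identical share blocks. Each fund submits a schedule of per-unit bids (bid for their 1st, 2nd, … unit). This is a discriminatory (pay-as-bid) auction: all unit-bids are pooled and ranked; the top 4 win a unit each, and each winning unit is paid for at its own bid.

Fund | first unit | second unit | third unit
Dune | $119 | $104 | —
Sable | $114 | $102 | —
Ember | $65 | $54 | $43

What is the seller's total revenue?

Merging the schedules and taking the best 4: 119 (Dune-1), 114 (Sable-1), 104 (Dune-2), 102 (Sable-2)
Next rejected bid: $65 (not a price — pay-as-bid).
Each winning unit pays its own bid.
Revenue = 119 + 114 + 104 + 102 = $439.

Total revenue: $439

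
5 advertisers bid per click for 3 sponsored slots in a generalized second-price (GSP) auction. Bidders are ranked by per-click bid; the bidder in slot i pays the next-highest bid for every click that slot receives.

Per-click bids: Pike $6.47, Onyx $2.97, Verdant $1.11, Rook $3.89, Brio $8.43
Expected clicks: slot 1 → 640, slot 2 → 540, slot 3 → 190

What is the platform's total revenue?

Total revenue: $6805.70

Per-click bids in order: $8.43 (Brio) > $6.47 (Pike) > $3.89 (Rook) > $2.97 (Onyx) > …
Slot 1: Brio pays $6.47 × 640 = $4140.80
Slot 2: Pike pays $3.89 × 540 = $2100.60
Slot 3: Rook pays $2.97 × 190 = $564.30
Total = $6805.70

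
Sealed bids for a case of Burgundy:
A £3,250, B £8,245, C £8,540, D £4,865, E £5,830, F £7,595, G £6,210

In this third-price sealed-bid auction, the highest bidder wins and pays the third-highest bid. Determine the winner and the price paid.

C pays £7,595

Sorting bids: 8,540 (C) > 8,245 (B) > 7,595 (F) > 6,210 (G) > 5,830 (E) > 4,865 (D) > …
C is highest; pays the third-highest bid, £7,595.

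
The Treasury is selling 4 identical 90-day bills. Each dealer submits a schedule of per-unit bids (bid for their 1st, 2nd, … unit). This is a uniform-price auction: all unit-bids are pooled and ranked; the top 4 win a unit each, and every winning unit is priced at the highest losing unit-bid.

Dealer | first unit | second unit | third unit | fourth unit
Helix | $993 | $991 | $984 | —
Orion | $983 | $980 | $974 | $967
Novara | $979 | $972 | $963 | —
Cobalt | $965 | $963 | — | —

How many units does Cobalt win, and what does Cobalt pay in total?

All unit-bids, highest first — top 4: 993 (Helix-1), 991 (Helix-2), 984 (Helix-3), 983 (Orion-1)
The (k+1)-th unit-bid is $980.
Cobalt wins 0 unit(s) at $980 each.

Cobalt: 0 units, pays $0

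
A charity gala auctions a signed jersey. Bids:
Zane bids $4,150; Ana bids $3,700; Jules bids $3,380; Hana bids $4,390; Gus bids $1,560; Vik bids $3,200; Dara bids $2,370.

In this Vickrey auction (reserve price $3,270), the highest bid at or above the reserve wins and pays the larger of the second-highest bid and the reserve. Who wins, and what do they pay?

Hana pays $4,150

Sorting bids: 4,390 (Hana) > 4,150 (Zane) > 3,700 (Ana) > 3,380 (Jules) > 3,200 (Vik) > 2,370 (Dara) > …
Hana has the top bid at or above the reserve ($4,390).
Second-highest bid $4,150 exceeds the reserve $3,270 → payment $4,150.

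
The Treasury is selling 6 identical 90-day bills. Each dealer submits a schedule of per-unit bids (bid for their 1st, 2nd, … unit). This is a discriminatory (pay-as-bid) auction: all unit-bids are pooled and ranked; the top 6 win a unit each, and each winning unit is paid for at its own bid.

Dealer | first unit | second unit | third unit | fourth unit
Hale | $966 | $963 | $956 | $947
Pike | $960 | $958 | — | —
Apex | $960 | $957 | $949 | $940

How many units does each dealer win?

Merging the schedules and taking the best 6: 966 (Hale-1), 963 (Hale-2), 960 (Pike-1), 960 (Apex-1), 958 (Pike-2), 957 (Apex-2)
Next rejected bid: $956 (not a price — pay-as-bid).
Allocation: Apex 2, Hale 2, Pike 2.

Apex 2, Hale 2, Pike 2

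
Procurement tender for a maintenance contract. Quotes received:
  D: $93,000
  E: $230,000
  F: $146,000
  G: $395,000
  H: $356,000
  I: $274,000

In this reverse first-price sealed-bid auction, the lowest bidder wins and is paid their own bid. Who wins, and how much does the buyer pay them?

Bids ranked: 93,000 (D) < 146,000 (F) < 230,000 (E) < 274,000 (I) < 356,000 (H) < 395,000 (G)
D has the lowest bid and is paid exactly that: $93,000.

D is paid $93,000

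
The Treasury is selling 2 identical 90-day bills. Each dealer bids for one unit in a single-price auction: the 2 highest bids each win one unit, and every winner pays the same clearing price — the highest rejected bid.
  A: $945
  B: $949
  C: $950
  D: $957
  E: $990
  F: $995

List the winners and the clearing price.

Bids ranked high→low: 995 (F), 990 (E), 957 (D), 950 (C), …
Winners (2 units): F, E.
First losing bid is D's $957, which sets the uniform price.

F, E; each pays $957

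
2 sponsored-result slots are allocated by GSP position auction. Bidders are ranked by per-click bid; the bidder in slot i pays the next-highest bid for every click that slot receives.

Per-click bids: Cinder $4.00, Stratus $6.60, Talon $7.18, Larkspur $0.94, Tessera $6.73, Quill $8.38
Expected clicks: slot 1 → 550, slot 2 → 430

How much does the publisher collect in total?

Total revenue: $6842.90

Ranked by bid: $8.38 (Quill) > $7.18 (Talon) > $6.73 (Tessera) > …
Slot 1: Quill pays $7.18 × 550 = $3949.00
Slot 2: Talon pays $6.73 × 430 = $2893.90
Total = $6842.90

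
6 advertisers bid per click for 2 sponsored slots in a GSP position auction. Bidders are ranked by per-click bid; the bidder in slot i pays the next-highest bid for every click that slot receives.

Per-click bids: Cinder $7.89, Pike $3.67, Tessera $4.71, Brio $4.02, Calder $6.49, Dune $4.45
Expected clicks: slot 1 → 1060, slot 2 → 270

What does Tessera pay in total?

Sorting advertisers: $7.89 (Cinder) > $6.49 (Calder) > $4.71 (Tessera) > …
Tessera ranks below slot 2 → no slot, pays nothing.

Tessera pays $0.00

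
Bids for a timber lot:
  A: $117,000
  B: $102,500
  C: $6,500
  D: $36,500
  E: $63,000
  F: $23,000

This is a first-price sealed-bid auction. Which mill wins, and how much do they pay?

First-price sealed-bid auction: the highest bidder wins and pays their own bid.
Bids ranked: 117,000 (A) > 102,500 (B) > 63,000 (E) > 36,500 (D) > 23,000 (F) > 6,500 (C)
First-price: A pays what they bid, $117,000.

A pays $117,000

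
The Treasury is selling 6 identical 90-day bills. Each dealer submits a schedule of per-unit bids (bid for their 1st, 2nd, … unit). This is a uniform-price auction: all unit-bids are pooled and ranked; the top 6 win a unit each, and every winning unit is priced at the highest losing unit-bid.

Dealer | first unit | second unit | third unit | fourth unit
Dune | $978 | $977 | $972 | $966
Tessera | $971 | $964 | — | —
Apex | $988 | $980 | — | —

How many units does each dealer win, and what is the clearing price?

All unit-bids, highest first — top 6: 988 (Apex-1), 980 (Apex-2), 978 (Dune-1), 977 (Dune-2), 972 (Dune-3), 971 (Tessera-1)
First bid not allocated: $966.
Allocation: Apex 2, Dune 3, Tessera 1.

Apex 2, Dune 3, Tessera 1; clearing price $966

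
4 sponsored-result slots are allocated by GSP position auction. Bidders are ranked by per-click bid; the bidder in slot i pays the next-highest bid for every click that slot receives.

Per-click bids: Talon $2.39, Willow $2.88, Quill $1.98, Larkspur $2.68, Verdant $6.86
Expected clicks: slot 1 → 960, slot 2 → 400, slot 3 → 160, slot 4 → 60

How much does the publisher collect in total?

Per-click bids in order: $6.86 (Verdant) > $2.88 (Willow) > $2.68 (Larkspur) > $2.39 (Talon) > $1.98 (Quill)
Slot 1: Verdant pays $2.88 × 960 = $2764.80
Slot 2: Willow pays $2.68 × 400 = $1072.00
Slot 3: Larkspur pays $2.39 × 160 = $382.40
Slot 4: Talon pays $1.98 × 60 = $118.80
Total = $4338.00

Total revenue: $4338.00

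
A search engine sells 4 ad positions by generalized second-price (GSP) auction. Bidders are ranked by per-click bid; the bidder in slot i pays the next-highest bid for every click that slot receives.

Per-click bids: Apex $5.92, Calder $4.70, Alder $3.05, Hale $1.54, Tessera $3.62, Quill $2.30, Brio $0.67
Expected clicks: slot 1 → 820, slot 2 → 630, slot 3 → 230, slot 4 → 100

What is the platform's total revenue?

Total revenue: $7066.10

Ranked by bid: $5.92 (Apex) > $4.70 (Calder) > $3.62 (Tessera) > $3.05 (Alder) > $2.30 (Quill) > …
Slot 1: Apex pays $4.70 × 820 = $3854.00
Slot 2: Calder pays $3.62 × 630 = $2280.60
Slot 3: Tessera pays $3.05 × 230 = $701.50
Slot 4: Alder pays $2.30 × 100 = $230.00
Total = $7066.10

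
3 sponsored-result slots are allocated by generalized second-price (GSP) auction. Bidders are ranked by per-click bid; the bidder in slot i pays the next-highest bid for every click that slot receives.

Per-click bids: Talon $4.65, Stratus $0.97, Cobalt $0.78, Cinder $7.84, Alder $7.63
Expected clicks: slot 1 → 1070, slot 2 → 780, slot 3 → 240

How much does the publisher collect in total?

Sorting advertisers: $7.84 (Cinder) > $7.63 (Alder) > $4.65 (Talon) > $0.97 (Stratus) > …
Slot 1: Cinder pays $7.63 × 1070 = $8164.10
Slot 2: Alder pays $4.65 × 780 = $3627.00
Slot 3: Talon pays $0.97 × 240 = $232.80
Total = $12023.90

Total revenue: $12023.90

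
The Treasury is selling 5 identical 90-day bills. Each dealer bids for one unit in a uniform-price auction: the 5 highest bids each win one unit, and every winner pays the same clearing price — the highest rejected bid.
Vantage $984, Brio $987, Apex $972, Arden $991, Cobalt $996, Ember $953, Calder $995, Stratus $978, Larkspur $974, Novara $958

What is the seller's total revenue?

Total revenue: $4,890

Ordering the bids: 996 (Cobalt), 995 (Calder), 991 (Arden), 987 (Brio), 984 (Vantage), 978 (Stratus), 974 (Larkspur), …
The 5 highest are Cobalt, Calder, Arden, Brio, Vantage.
First losing bid is Stratus's $978, which sets the uniform price.
Total revenue = 5 × $978 = $4,890.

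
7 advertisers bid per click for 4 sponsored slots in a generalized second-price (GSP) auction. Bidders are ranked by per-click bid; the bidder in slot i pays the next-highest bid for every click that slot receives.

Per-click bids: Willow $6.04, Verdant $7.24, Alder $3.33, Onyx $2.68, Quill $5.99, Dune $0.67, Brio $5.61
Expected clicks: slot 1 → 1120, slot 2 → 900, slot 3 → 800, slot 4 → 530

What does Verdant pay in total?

Ranked by bid: $7.24 (Verdant) > $6.04 (Willow) > $5.99 (Quill) > $5.61 (Brio) > $3.33 (Alder) > …
Verdant holds slot 1 → pays next bid $6.04 × 1120 clicks = $6764.80.

Verdant pays $6764.80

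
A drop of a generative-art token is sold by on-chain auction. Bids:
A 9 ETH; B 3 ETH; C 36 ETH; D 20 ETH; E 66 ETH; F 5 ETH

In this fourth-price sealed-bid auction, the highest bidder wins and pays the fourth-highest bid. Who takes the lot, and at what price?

Sorting bids: 66 (E) > 36 (C) > 20 (D) > 9 (A) > 5 (F) > 3 (B)
E is highest; pays the fourth-highest bid, 9 ETH.

E pays 9 ETH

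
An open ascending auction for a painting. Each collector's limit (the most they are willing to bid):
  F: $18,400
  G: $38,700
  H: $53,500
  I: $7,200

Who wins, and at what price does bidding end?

H wins at $38,700

Limits in order: 53,500 (H) > 38,700 (G) > 18,400 (F) > 7,200 (I)
G is the last rival to drop out, at $38,700; H remains and wins at that price.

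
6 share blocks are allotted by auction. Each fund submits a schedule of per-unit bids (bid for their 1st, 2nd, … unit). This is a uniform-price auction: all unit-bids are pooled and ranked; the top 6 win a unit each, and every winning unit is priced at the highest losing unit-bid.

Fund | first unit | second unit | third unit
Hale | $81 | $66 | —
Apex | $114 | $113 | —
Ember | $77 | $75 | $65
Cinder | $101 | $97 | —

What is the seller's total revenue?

All unit-bids, highest first — top 6: 114 (Apex-1), 113 (Apex-2), 101 (Cinder-1), 97 (Cinder-2), 81 (Hale-1), 77 (Ember-1)
First bid not allocated: $75.
Allocation: Apex 2, Cinder 2, Ember 1, Hale 1. Every unit priced at $75.
Revenue = 6 × 75 = $450.

Total revenue: $450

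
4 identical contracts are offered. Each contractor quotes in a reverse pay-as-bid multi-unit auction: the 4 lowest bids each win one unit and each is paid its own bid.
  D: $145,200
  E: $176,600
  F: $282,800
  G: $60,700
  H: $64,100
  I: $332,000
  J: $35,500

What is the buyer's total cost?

Sorting: 35,500 (J), 60,700 (G), 64,100 (H), 145,200 (D), 176,600 (E), 282,800 (F), …
The 4 lowest are J, G, H, D.
Total cost = 35,500 + 60,700 + 64,100 + 145,200 = $305,500.

Total cost: $305,500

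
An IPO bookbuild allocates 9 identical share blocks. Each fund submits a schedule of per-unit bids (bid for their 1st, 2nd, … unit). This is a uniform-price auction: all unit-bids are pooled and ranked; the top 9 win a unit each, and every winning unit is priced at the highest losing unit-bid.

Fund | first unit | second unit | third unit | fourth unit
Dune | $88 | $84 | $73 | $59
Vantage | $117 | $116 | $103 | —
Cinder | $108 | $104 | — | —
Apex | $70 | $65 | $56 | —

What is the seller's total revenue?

Total revenue: $585

Merging the schedules and taking the best 9: 117 (Vantage-1), 116 (Vantage-2), 108 (Cinder-1), 104 (Cinder-2), 103 (Vantage-3), 88 (Dune-1), 84 (Dune-2), 73 (Dune-3), 70 (Apex-1)
Highest rejected unit-bid = $65.
Allocation: Apex 1, Cinder 2, Dune 3, Vantage 3. Every unit priced at $65.
Revenue = 9 × 65 = $585.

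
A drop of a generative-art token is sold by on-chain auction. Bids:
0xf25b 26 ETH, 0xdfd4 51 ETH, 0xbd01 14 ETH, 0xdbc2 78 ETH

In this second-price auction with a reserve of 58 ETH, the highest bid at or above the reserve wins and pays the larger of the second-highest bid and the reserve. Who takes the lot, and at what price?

0xdbc2 pays 58 ETH

Bids in order: 78 (0xdbc2) > 51 (0xdfd4) > 26 (0xf25b) > 14 (0xbd01)
Highest eligible bid: 0xdbc2 at 78 ETH.
max(second-highest 51 ETH, reserve 58 ETH) = 58 ETH.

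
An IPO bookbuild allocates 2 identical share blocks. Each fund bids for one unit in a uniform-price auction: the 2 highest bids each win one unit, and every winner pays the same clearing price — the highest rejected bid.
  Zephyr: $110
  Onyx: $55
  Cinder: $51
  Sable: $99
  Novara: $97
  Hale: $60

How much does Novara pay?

Novara pays $0

Sorting: 110 (Zephyr), 99 (Sable), 97 (Novara), 60 (Hale), …
Winners (2 units): Zephyr, Sable.
Clearing price = highest rejected bid = $97.
Novara does not win → pays $0.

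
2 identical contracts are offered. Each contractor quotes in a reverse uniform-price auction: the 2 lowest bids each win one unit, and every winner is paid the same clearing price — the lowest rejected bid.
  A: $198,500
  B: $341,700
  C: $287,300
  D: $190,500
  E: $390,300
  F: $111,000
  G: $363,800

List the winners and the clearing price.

Bids ranked low→high: 111,000 (F), 190,500 (D), 198,500 (A), 287,300 (C), …
Winners (2 units): F, D.
Clearing price = lowest rejected bid = $198,500.

F, D; each is paid $198,500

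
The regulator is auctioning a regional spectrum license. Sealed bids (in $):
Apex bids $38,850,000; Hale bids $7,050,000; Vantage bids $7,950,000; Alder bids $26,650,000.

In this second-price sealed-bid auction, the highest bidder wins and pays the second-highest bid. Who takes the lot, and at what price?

Apex pays $26,650,000

Bids in order: 38,850,000 (Apex) > 26,650,000 (Alder) > 7,950,000 (Vantage) > 7,050,000 (Hale)
Second-price: Apex pays Alder's bid of $26,650,000.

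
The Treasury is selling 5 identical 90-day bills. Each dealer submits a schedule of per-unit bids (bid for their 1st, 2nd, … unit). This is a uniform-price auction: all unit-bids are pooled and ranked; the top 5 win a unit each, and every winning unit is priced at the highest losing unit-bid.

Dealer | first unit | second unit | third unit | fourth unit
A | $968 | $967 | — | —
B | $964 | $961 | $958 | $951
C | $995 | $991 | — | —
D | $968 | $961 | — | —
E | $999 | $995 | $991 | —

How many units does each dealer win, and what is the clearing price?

C 2, E 3; clearing price $968

Pooled unit-bids ranked (top 5): 999 (E-1), 995 (C-1), 995 (E-2), 991 (C-2), 991 (E-3)
Highest rejected unit-bid = $968.
Allocation: C 2, E 3.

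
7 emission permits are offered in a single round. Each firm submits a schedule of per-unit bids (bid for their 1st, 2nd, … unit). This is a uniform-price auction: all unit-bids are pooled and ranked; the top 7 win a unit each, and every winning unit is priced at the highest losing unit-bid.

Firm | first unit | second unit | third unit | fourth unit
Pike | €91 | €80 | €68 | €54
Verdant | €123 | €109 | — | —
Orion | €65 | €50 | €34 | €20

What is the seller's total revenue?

Total revenue: €350

All unit-bids, highest first — top 7: 123 (Verdant-1), 109 (Verdant-2), 91 (Pike-1), 80 (Pike-2), 68 (Pike-3), 65 (Orion-1), 54 (Pike-4)
The (k+1)-th unit-bid is €50.
Allocation: Orion 1, Pike 4, Verdant 2. Every unit priced at €50.
Revenue = 7 × 50 = €350.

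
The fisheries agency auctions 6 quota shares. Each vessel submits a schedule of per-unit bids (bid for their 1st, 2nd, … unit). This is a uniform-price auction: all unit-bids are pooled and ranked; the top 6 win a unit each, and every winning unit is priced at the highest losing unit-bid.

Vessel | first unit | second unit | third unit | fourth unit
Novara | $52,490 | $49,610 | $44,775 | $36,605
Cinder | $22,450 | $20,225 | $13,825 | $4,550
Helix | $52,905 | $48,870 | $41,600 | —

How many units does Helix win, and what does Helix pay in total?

Merging the schedules and taking the best 6: 52,905 (Helix-1), 52,490 (Novara-1), 49,610 (Novara-2), 48,870 (Helix-2), 44,775 (Novara-3), 41,600 (Helix-3)
The (k+1)-th unit-bid is $36,605.
Helix wins 3 unit(s) at $36,605 each.

Helix: 3 units, pays $109,815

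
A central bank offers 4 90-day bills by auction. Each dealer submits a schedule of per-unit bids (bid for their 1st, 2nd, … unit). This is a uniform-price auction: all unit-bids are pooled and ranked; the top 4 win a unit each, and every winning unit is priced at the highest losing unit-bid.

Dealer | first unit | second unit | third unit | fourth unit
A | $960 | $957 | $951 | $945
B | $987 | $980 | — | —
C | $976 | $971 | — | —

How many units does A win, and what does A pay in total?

A: 0 units, pays $0

Pooled unit-bids ranked (top 4): 987 (B-1), 980 (B-2), 976 (C-1), 971 (C-2)
Highest rejected unit-bid = $960.
A wins 0 unit(s) at $960 each.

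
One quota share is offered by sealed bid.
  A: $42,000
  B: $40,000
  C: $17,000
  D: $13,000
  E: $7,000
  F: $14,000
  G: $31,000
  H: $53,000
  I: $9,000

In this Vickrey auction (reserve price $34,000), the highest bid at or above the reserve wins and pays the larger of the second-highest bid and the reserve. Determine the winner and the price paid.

Sorting bids: 53,000 (H) > 42,000 (A) > 40,000 (B) > 31,000 (G) > 17,000 (C) > 14,000 (F) > …
H has the top bid at or above the reserve ($53,000).
Second-highest bid $42,000 exceeds the reserve $34,000 → payment $42,000.

H pays $42,000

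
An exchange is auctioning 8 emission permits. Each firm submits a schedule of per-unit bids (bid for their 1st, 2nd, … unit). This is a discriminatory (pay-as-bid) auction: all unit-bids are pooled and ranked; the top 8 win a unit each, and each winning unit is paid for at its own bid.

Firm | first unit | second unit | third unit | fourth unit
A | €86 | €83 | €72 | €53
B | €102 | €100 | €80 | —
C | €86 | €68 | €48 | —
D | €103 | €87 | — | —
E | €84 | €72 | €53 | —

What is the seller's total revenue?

Total revenue: €731

All unit-bids, highest first — top 8: 103 (D-1), 102 (B-1), 100 (B-2), 87 (D-2), 86 (A-1), 86 (C-1), 84 (E-1), 83 (A-2)
Next rejected bid: €80 (not a price — pay-as-bid).
Each winning unit pays its own bid.
Revenue = 103 + 102 + 100 + 87 + 86 + 86 + 84 + 83 = €731.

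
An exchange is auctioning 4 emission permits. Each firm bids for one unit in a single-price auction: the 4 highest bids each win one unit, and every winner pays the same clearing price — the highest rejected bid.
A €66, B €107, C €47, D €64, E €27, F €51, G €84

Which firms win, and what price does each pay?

Sorting: 107 (B), 84 (G), 66 (A), 64 (D), 51 (F), 47 (C), …
Top 4: B, G, A, D.
Clearing price = highest rejected bid = €51.

B, G, A, D; each pays €51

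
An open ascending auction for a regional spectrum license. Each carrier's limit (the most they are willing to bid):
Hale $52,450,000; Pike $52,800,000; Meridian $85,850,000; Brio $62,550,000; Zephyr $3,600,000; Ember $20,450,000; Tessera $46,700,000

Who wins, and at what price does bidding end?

Meridian wins at $62,550,000

Limits in order: 85,850,000 (Meridian) > 62,550,000 (Brio) > 52,800,000 (Pike) > 52,450,000 (Hale) > 46,700,000 (Tessera) > 20,450,000 (Ember) > …
Bidding ends when Brio exits at $62,550,000; Meridian takes it.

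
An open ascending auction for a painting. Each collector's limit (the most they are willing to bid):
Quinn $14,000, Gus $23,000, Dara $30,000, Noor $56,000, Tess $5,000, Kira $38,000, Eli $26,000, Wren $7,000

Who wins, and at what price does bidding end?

Noor wins at $38,000

Rule: the price rises until one bidder remains; the winner pays the price at which the last rival dropped out.
Limits ranked: 56,000 (Noor) > 38,000 (Kira) > 30,000 (Dara) > 26,000 (Eli) > 23,000 (Gus) > 14,000 (Quinn) > …
Bidding ends when Kira exits at $38,000; Noor takes it.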